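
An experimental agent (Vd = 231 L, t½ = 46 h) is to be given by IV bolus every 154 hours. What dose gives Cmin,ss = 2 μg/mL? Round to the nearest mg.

4242 mg

τ/t½ = 154/46 ≈ 3.3478, so f = (1/2)^(154/46) ≈ 0.098221.
Cmin,ss = (D/Vd)·f/(1−f), so D = Cmin,ss·Vd·(1−f)/f.
D = 2 × 231 × (1−f)/f ≈ 2 × 231 × 9.18112 ≈ 4241.68 mg.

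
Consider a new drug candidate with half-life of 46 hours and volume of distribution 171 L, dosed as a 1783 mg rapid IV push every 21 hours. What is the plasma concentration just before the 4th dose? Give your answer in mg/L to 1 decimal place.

f = (1/2)^(τ/t½) = (1/2)^(21/46) ≈ 0.7287.
C₀ = D/Vd = 1783/171 ≈ 10.427 mg/L.
Before the 4th dose, 3 doses have been given. Superposition: Cmin = C₀·(f + f² + … + f^3).
≈ 10.427 × (0.7287 + 0.5310 + 0.3869) ≈ 10.427 × 1.6466 ≈ 17.169 mg/L.

17.2 mg/L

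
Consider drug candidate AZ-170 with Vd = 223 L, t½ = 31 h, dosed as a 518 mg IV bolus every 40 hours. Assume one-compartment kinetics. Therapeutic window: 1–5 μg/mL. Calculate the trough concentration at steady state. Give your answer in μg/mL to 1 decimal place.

k = ln2/t½ = ln2/31 ≈ 0.022360 h⁻¹; fraction remaining f = e^(−kτ) = e^(−0.022360×40) ≈ 0.4089.
At steady state, accumulation factor R = 1/(1 − e^(−kτ)) ≈ 1.6918.
Each bolus raises the concentration by D/Vd = 518/223 ≈ 2.323 μg/mL.
Steady-state peak Cmax,ss = C₀·R ≈ 2.323 × 1.6918 ≈ 3.930 μg/mL.
Steady-state trough Cmin,ss = Cmax,ss·f ≈ 3.930 × 0.4089 ≈ 1.607 μg/mL.
Trough 1.6 μg/mL vs MEC 1 μg/mL: adequate.

1.6 μg/mL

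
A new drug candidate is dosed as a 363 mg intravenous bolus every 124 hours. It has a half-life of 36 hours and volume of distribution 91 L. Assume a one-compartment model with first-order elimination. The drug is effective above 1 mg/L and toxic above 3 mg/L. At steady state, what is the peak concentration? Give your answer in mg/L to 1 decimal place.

τ/t½ = 124/36 ≈ 3.4444, so fraction remaining f = (1/2)^(124/36) ≈ 0.0919.
Accumulation ratio R = 1/(1 − f) ≈ 1/0.9081 ≈ 1.1012.
Each bolus raises the concentration by D/Vd = 363/91 ≈ 3.989 mg/L.
Cmax,ss = C₀/(1 − f) ≈ 3.989/0.9081 ≈ 4.393 mg/L.
Peak 4.4 mg/L vs MTC 3 mg/L: exceeds toxic threshold.

4.4 mg/L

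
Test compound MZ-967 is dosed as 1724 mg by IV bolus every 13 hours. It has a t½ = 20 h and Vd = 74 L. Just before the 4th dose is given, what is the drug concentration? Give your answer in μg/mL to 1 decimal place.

30.3 μg/mL

f = (1/2)^(τ/t½) = (1/2)^(13/20) ≈ 0.6373.
C₀ = D/Vd = 1724/74 ≈ 23.297 μg/mL.
Before the 4th dose, 3 doses have been given. Superposition: Cmin = C₀·(f + f² + … + f^3).
≈ 23.297 × (0.6373 + 0.4062 + 0.2588) ≈ 23.297 × 1.3023 ≈ 30.340 μg/mL.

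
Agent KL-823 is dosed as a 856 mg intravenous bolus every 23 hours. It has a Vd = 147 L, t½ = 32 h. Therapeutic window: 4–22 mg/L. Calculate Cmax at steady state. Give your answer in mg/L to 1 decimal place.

14.8 mg/L

Over one 23-h interval, 23/32 ≈ 0.71875 half-lives elapse, leaving f ≈ 0.6076 of each dose.
At steady state, accumulation factor R = 1/(1 − e^(−kτ)) ≈ 2.5484.
Each bolus raises the concentration by D/Vd = 856/147 ≈ 5.823 mg/L.
Steady-state peak Cmax,ss = C₀·R ≈ 5.823 × 2.5484 ≈ 14.839 mg/L.
Peak 14.8 mg/L vs MTC 22 mg/L: below toxic threshold.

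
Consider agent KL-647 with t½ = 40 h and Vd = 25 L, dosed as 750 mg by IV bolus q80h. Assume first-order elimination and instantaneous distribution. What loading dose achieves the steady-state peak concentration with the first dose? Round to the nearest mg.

1000 mg

f = (1/2)^(80/40) ≈ 0.250000; accumulation ratio R = 1/(1−f) ≈ 1.33333.
Loading dose to hit Cmax,ss on first dose: D_load = D_maint·R ≈ 750 × 1.33333 ≈ 1000.00 mg.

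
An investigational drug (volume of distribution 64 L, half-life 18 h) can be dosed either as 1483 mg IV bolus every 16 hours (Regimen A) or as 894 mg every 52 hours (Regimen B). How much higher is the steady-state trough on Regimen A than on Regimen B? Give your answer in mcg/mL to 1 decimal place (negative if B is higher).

Regimen A: f = (1/2)^(16/18) ≈ 0.5400; Cmin,ss = (1483/64)·f/(1−f) ≈ 27.202 mcg/mL.
Regimen B: f = (1/2)^(52/18) ≈ 0.1350; Cmin,ss = (894/64)·f/(1−f) ≈ 2.180 mcg/mL.
Difference ≈ 27.202 − 2.180 ≈ 25.022 mcg/mL.

25.0 mcg/mL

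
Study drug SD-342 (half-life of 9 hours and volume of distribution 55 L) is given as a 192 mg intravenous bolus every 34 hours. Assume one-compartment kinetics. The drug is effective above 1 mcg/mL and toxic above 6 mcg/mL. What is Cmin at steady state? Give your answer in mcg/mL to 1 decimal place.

0.3 mcg/mL

Over one 34-h interval, 34/9 ≈ 3.7778 half-lives elapse, leaving f ≈ 0.0729 of each dose.
Single-dose peak C₀ = D/Vd = 192/55 ≈ 3.491 mcg/mL.
Steady-state trough Cmin,ss = C₀·f/(1−f) ≈ 3.491 × 0.0729/0.9271 ≈ 0.275 mcg/mL.
Trough 0.3 mcg/mL vs MEC 1 mcg/mL: subtherapeutic.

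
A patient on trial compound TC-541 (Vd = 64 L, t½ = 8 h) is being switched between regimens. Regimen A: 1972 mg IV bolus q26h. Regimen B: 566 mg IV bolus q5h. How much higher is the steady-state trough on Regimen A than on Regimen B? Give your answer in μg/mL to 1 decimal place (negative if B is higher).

-12.7 μg/mL

Regimen A: f = (1/2)^(26/8) ≈ 0.1051; Cmin,ss = (1972/64)·f/(1−f) ≈ 3.619 μg/mL.
Regimen B: f = (1/2)^(5/8) ≈ 0.6484; Cmin,ss = (566/64)·f/(1−f) ≈ 16.309 μg/mL.
Difference ≈ 3.619 − 16.309 ≈ -12.690 μg/mL.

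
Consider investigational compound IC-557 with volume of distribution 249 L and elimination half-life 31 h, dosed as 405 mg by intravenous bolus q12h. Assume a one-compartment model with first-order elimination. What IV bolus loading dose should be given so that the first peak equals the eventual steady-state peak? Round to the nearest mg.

1721 mg

f = (1/2)^(12/31) ≈ 0.764667; accumulation ratio R = 1/(1−f) ≈ 4.24930.
Loading dose to hit Cmax,ss on first dose: D_load = D_maint·R ≈ 405 × 4.24930 ≈ 1720.97 mg.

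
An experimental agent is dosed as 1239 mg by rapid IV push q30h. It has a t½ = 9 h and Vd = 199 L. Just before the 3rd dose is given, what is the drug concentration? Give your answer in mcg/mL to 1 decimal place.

0.7 mcg/mL

f = (1/2)^(τ/t½) = (1/2)^(30/9) ≈ 0.0992.
C₀ = D/Vd = 1239/199 ≈ 6.226 mcg/mL.
Before the 3rd dose, 2 doses have been given. Superposition: Cmin = C₀·(f + f²).
≈ 6.226 × (0.0992 + 0.0098) ≈ 6.226 × 0.1090 ≈ 0.679 mcg/mL.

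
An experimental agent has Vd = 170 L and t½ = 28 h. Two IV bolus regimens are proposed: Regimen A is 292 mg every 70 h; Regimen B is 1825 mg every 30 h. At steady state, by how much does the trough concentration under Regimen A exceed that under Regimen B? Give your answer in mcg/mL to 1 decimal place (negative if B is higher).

Regimen A: f = (1/2)^(70/28) ≈ 0.1768; Cmin,ss = (292/170)·f/(1−f) ≈ 0.369 mcg/mL.
Regimen B: f = (1/2)^(30/28) ≈ 0.4758; Cmin,ss = (1825/170)·f/(1−f) ≈ 9.744 mcg/mL.
Difference ≈ 0.369 − 9.744 ≈ -9.375 mcg/mL.

-9.4 mcg/mL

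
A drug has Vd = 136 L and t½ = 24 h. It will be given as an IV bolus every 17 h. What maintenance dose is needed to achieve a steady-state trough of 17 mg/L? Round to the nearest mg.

τ/t½ = 17/24 ≈ 0.70833, so f = (1/2)^(17/24) ≈ 0.612027.
Cmin,ss = (D/Vd)·f/(1−f), so D = Cmin,ss·Vd·(1−f)/f.
D = 17 × 136 × (1−f)/f ≈ 17 × 136 × 0.63391 ≈ 1465.60 mg.

1466 mg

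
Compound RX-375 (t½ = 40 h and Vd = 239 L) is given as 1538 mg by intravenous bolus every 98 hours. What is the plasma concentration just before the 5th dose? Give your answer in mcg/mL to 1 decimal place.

f = (1/2)^(τ/t½) = (1/2)^(98/40) ≈ 0.1830.
C₀ = D/Vd = 1538/239 ≈ 6.435 mcg/mL.
Before the 5th dose, 4 doses have been given. Superposition: Cmin = C₀·(f + f² + … + f^4).
≈ 6.435 × (0.1830 + 0.0335 + 0.0061 + 0.0011) ≈ 6.435 × 0.2237 ≈ 1.440 mcg/mL.

1.4 mcg/mL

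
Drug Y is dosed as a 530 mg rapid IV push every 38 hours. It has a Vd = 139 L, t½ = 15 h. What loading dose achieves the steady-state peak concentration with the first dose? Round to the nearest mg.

f = (1/2)^(38/15) ≈ 0.172739; accumulation ratio R = 1/(1−f) ≈ 1.20881.
Loading dose to hit Cmax,ss on first dose: D_load = D_maint·R ≈ 530 × 1.20881 ≈ 640.67 mg.

641 mg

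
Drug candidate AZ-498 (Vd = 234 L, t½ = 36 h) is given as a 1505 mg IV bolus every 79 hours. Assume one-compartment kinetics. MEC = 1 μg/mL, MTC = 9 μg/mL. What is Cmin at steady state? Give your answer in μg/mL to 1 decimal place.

1.8 μg/mL

Over one 79-h interval, 79/36 ≈ 2.1944 half-lives elapse, leaving f ≈ 0.2185 of each dose.
Each bolus raises the concentration by D/Vd = 1505/234 ≈ 6.432 μg/mL.
Steady-state trough Cmin,ss = C₀·f/(1−f) ≈ 6.432 × 0.2185/0.7815 ≈ 1.798 μg/mL.
Trough 1.8 μg/mL vs MEC 1 μg/mL: adequate.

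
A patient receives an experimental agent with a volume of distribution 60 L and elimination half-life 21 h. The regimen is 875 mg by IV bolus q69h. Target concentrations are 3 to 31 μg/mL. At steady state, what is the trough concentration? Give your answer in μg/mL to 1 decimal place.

k = ln2/t½ = ln2/21 ≈ 0.033007 h⁻¹; fraction remaining f = e^(−kτ) = e^(−0.033007×69) ≈ 0.1025.
At steady state, accumulation factor R = 1/(1 − e^(−kτ)) ≈ 1.1142.
Each bolus raises the concentration by D/Vd = 875/60 ≈ 14.583 μg/mL.
Cmax,ss = C₀/(1 − f) ≈ 14.583/0.8975 ≈ 16.248 μg/mL.
Steady-state trough Cmin,ss = Cmax,ss·f ≈ 16.248 × 0.1025 ≈ 1.665 μg/mL.
Trough 1.7 μg/mL vs MEC 3 μg/mL: subtherapeutic.

1.7 μg/mL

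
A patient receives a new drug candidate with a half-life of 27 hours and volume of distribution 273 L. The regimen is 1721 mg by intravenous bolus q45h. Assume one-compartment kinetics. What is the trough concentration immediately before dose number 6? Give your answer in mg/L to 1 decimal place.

f = (1/2)^(τ/t½) = (1/2)^(45/27) ≈ 0.3150.
C₀ = D/Vd = 1721/273 ≈ 6.304 mg/L.
Before the 6th dose, 5 doses have been given. Superposition: Cmin = C₀·(f + f² + … + f^5).
≈ 6.304 × (0.3150 + 0.0992 + 0.0313 + 0.0098 + 0.0031) ≈ 6.304 × 0.4584 ≈ 2.890 mg/L.

2.9 mg/L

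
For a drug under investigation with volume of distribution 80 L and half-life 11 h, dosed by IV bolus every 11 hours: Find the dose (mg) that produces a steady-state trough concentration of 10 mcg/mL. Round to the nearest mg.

τ/t½ = 11/11 ≈ 1, so f = (1/2)^(11/11) ≈ 0.500000.
Cmin,ss = (D/Vd)·f/(1−f), so D = Cmin,ss·Vd·(1−f)/f.
D = 10 × 80 × (1−f)/f ≈ 10 × 80 × 1.00000 ≈ 800.00 mg.

800 mg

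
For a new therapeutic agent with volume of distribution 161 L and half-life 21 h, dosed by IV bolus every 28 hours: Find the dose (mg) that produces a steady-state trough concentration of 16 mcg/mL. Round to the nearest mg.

3915 mg

τ/t½ = 28/21 ≈ 1.3333, so f = (1/2)^(28/21) ≈ 0.396850.
Cmin,ss = (D/Vd)·f/(1−f), so D = Cmin,ss·Vd·(1−f)/f.
D = 16 × 161 × (1−f)/f ≈ 16 × 161 × 1.51984 ≈ 3915.11 mg.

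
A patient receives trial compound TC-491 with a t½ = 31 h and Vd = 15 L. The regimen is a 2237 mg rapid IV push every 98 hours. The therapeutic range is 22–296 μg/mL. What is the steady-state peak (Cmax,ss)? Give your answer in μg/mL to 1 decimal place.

167.9 μg/mL

k = ln2/t½ = ln2/31 ≈ 0.022360 h⁻¹; fraction remaining f = e^(−kτ) = e^(−0.022360×98) ≈ 0.1118.
At steady state, accumulation factor R = 1/(1 − e^(−kτ)) ≈ 1.1259.
Each bolus raises the concentration by D/Vd = 2237/15 ≈ 149.133 μg/mL.
Steady-state peak Cmax,ss = C₀·R ≈ 149.133 × 1.1259 ≈ 167.909 μg/mL.
Peak 167.9 μg/mL vs MTC 296 μg/mL: below toxic threshold.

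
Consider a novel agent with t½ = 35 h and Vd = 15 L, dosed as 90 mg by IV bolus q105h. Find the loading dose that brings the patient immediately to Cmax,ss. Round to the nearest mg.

f = (1/2)^(105/35) ≈ 0.125000; accumulation ratio R = 1/(1−f) ≈ 1.14286.
Loading dose to hit Cmax,ss on first dose: D_load = D_maint·R ≈ 90 × 1.14286 ≈ 102.86 mg.

103 mg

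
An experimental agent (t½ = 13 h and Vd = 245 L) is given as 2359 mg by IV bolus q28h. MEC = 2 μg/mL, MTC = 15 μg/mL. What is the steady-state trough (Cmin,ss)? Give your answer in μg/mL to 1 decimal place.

2.8 μg/mL

Over one 28-h interval, 28/13 ≈ 2.1538 half-lives elapse, leaving f ≈ 0.2247 of each dose.
At steady state, accumulation factor R = 1/(1 − e^(−kτ)) ≈ 1.2898.
Single-dose peak C₀ = D/Vd = 2359/245 ≈ 9.629 μg/mL.
Steady-state peak Cmax,ss = C₀·R ≈ 9.629 × 1.2898 ≈ 12.419 μg/mL.
Steady-state trough Cmin,ss = Cmax,ss·f ≈ 12.419 × 0.2247 ≈ 2.791 μg/mL.
Trough 2.8 μg/mL vs MEC 2 μg/mL: adequate.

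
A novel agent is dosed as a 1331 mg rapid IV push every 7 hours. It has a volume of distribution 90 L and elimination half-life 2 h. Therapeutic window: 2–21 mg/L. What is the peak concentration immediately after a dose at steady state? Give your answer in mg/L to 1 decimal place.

k = ln2/t½ = ln2/2 ≈ 0.346574 h⁻¹; fraction remaining f = e^(−kτ) = e^(−0.346574×7) ≈ 0.0884.
Accumulation ratio R = 1/(1 − f) ≈ 1/0.9116 ≈ 1.0970.
Single-dose peak C₀ = D/Vd = 1331/90 ≈ 14.789 mg/L.
Steady-state peak Cmax,ss = C₀·R ≈ 14.789 × 1.0970 ≈ 16.224 mg/L.
Peak 16.2 mg/L vs MTC 21 mg/L: below toxic threshold.

16.2 mg/L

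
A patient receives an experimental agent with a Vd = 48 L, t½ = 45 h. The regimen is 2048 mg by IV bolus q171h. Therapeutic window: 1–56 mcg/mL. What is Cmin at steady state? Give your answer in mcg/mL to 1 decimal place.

3.3 mcg/mL

τ/t½ = 171/45 ≈ 3.8, so fraction remaining f = (1/2)^(171/45) ≈ 0.0718.
Accumulation ratio R = 1/(1 − f) ≈ 1/0.9282 ≈ 1.0774.
Single-dose peak C₀ = D/Vd = 2048/48 ≈ 42.667 mcg/mL.
Steady-state peak Cmax,ss = C₀·R ≈ 42.667 × 1.0774 ≈ 45.969 mcg/mL.
One interval later, Cmin,ss = Cmax,ss·e^(−kτ) ≈ 45.969 × 0.0718 ≈ 3.301 mcg/mL.
Trough 3.3 mcg/mL vs MEC 1 mcg/mL: adequate.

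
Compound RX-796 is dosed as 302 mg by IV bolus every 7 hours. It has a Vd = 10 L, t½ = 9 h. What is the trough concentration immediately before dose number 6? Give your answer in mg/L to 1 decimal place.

f = (1/2)^(τ/t½) = (1/2)^(7/9) ≈ 0.5833.
C₀ = D/Vd = 302/10 ≈ 30.200 mg/L.
Before the 6th dose, 5 doses have been given. Superposition: Cmin = C₀·(f + f² + … + f^5).
≈ 30.200 × (0.5833 + 0.3402 + 0.1985 + 0.1158 + 0.0675) ≈ 30.200 × 1.3053 ≈ 39.420 mg/L.

39.4 mg/L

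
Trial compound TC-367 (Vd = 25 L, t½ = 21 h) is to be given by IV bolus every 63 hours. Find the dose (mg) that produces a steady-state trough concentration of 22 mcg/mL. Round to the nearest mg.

3850 mg

τ/t½ = 63/21 ≈ 3, so f = (1/2)^(63/21) ≈ 0.125000.
Cmin,ss = (D/Vd)·f/(1−f), so D = Cmin,ss·Vd·(1−f)/f.
D = 22 × 25 × (1−f)/f ≈ 22 × 25 × 7.00000 ≈ 3850.00 mg.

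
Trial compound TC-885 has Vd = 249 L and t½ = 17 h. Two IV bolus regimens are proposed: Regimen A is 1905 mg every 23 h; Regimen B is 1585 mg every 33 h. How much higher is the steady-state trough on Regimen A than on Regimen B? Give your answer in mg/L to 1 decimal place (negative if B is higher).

Regimen A: f = (1/2)^(23/17) ≈ 0.3915; Cmin,ss = (1905/249)·f/(1−f) ≈ 4.922 mg/L.
Regimen B: f = (1/2)^(33/17) ≈ 0.2604; Cmin,ss = (1585/249)·f/(1−f) ≈ 2.241 mg/L.
Difference ≈ 4.922 − 2.241 ≈ 2.681 mg/L.

2.7 mg/L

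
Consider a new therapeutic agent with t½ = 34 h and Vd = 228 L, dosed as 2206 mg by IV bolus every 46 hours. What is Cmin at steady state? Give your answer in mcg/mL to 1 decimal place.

k = ln2/t½ = ln2/34 ≈ 0.020387 h⁻¹; fraction remaining f = e^(−kτ) = e^(−0.020387×46) ≈ 0.3915.
Accumulation ratio R = 1/(1 − f) ≈ 1/0.6085 ≈ 1.6434.
Each bolus raises the concentration by D/Vd = 2206/228 ≈ 9.675 mcg/mL.
Cmax,ss = C₀/(1 − f) ≈ 9.675/0.6085 ≈ 15.900 mcg/mL.
One interval later, Cmin,ss = Cmax,ss·e^(−kτ) ≈ 15.900 × 0.3915 ≈ 6.225 mcg/mL.

6.2 mcg/mL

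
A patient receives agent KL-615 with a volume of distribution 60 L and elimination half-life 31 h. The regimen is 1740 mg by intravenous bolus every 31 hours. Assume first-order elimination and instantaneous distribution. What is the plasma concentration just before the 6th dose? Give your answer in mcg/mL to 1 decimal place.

f = (1/2)^(τ/t½) = (1/2)^(31/31) ≈ 0.5000.
C₀ = D/Vd = 1740/60 ≈ 29.000 mcg/mL.
Before the 6th dose, 5 doses have been given. Superposition: Cmin = C₀·(f + f² + … + f^5).
≈ 29.000 × (0.5000 + 0.2500 + 0.1250 + 0.0625 + 0.0313) ≈ 29.000 × 0.9688 ≈ 28.095 mcg/mL.

28.1 mcg/mL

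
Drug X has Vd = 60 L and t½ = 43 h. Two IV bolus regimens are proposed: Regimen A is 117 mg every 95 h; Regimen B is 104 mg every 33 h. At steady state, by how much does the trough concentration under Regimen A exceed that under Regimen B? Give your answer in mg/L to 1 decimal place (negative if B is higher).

-1.9 mg/L

Regimen A: f = (1/2)^(95/43) ≈ 0.2162; Cmin,ss = (117/60)·f/(1−f) ≈ 0.538 mg/L.
Regimen B: f = (1/2)^(33/43) ≈ 0.5875; Cmin,ss = (104/60)·f/(1−f) ≈ 2.469 mg/L.
Difference ≈ 0.538 − 2.469 ≈ -1.931 mg/L.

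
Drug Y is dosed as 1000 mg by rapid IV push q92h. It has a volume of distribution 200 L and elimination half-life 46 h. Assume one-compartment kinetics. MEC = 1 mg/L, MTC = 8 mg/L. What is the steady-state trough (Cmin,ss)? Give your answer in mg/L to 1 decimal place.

τ = 92 h = 2 half-lives, so f = (1/2)^2 = 0.25.
Accumulation ratio R = 1/(1 − f) = 1/0.75 = 4/3.
Single-dose peak C₀ = D/Vd = 1000/200 = 5 mg/L.
Steady-state peak Cmax,ss = C₀·R = 5 × 4/3 ≈ 6.667 mg/L.
Steady-state trough Cmin,ss = Cmax,ss·f ≈ 6.667 × 0.25 ≈ 1.667 mg/L.
Trough 1.7 mg/L vs MEC 1 mg/L: adequate.

1.7 mg/L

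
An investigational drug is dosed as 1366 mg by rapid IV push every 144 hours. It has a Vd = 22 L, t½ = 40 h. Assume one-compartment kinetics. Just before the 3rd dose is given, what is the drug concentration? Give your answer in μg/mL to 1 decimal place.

f = (1/2)^(τ/t½) = (1/2)^(144/40) ≈ 0.0825.
C₀ = D/Vd = 1366/22 ≈ 62.091 μg/mL.
Before the 3rd dose, 2 doses have been given. Superposition: Cmin = C₀·(f + f²).
≈ 62.091 × (0.0825 + 0.0068) ≈ 62.091 × 0.0893 ≈ 5.545 μg/mL.

5.5 μg/mL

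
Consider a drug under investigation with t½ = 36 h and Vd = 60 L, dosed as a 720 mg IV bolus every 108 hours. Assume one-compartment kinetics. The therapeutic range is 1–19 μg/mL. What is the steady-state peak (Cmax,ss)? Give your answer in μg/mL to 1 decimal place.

τ = 108 h = 3 half-lives, so f = (1/2)^3 = 0.125.
Accumulation ratio R = 1/(1 − f) = 1/0.875 = 8/7.
Single-dose peak C₀ = D/Vd = 720/60 = 12 μg/mL.
Steady-state peak Cmax,ss = C₀·R = 12 × 8/7 ≈ 13.714 μg/mL.
Peak 13.7 μg/mL vs MTC 19 μg/mL: below toxic threshold.

13.7 μg/mL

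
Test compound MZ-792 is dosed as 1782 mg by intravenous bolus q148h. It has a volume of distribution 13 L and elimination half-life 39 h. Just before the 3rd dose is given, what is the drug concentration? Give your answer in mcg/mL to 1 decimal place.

10.6 mcg/mL

f = (1/2)^(τ/t½) = (1/2)^(148/39) ≈ 0.0720.
C₀ = D/Vd = 1782/13 ≈ 137.077 mcg/mL.
Before the 3rd dose, 2 doses have been given. Superposition: Cmin = C₀·(f + f²).
≈ 137.077 × (0.0720 + 0.0052) ≈ 137.077 × 0.0772 ≈ 10.582 mcg/mL.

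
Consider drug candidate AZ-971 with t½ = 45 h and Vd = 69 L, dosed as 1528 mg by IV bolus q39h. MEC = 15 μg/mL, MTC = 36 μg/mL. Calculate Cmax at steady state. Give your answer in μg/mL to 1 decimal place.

k = ln2/t½ = ln2/45 ≈ 0.015403 h⁻¹; fraction remaining f = e^(−kτ) = e^(−0.015403×39) ≈ 0.5484.
At steady state, accumulation factor R = 1/(1 − e^(−kτ)) ≈ 2.2143.
Each bolus raises the concentration by D/Vd = 1528/69 ≈ 22.145 μg/mL.
Steady-state peak Cmax,ss = C₀·R ≈ 22.145 × 2.2143 ≈ 49.036 μg/mL.
Peak 49.0 μg/mL vs MTC 36 μg/mL: exceeds toxic threshold.

49.0 μg/mL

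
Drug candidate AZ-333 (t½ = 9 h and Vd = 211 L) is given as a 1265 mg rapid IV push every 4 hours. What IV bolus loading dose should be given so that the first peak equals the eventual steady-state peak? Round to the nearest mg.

f = (1/2)^(4/9) ≈ 0.734867; accumulation ratio R = 1/(1−f) ≈ 3.77169.
Loading dose to hit Cmax,ss on first dose: D_load = D_maint·R ≈ 1265 × 3.77169 ≈ 4771.19 mg.

4771 mg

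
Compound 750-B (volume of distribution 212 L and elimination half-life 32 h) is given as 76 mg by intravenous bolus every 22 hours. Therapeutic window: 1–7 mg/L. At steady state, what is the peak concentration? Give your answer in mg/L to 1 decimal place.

0.9 mg/L

Over one 22-h interval, 22/32 ≈ 0.6875 half-lives elapse, leaving f ≈ 0.6209 of each dose.
At steady state, accumulation factor R = 1/(1 − e^(−kτ)) ≈ 2.6378.
Each bolus raises the concentration by D/Vd = 76/212 ≈ 0.358 mg/L.
Steady-state peak Cmax,ss = C₀·R ≈ 0.358 × 2.6378 ≈ 0.944 mg/L.
Peak 0.9 mg/L vs MTC 7 mg/L: below toxic threshold.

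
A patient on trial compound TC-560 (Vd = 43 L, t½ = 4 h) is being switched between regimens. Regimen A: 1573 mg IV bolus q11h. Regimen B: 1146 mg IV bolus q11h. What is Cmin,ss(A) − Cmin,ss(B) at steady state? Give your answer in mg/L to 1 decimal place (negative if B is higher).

Regimen A: f = (1/2)^(11/4) ≈ 0.1487; Cmin,ss = (1573/43)·f/(1−f) ≈ 6.390 mg/L.
Regimen B: f = (1/2)^(11/4) ≈ 0.1487; Cmin,ss = (1146/43)·f/(1−f) ≈ 4.655 mg/L.
Difference ≈ 6.390 − 4.655 ≈ 1.735 mg/L.

1.7 mg/L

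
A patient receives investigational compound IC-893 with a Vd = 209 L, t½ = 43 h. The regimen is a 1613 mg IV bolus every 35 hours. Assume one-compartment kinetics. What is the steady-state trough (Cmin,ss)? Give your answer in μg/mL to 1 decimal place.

10.2 μg/mL

k = ln2/t½ = ln2/43 ≈ 0.016120 h⁻¹; fraction remaining f = e^(−kτ) = e^(−0.016120×35) ≈ 0.5688.
At steady state, accumulation factor R = 1/(1 − e^(−kτ)) ≈ 2.3191.
Single-dose peak C₀ = D/Vd = 1613/209 ≈ 7.718 μg/mL.
Cmax,ss = C₀/(1 − f) ≈ 7.718/0.4312 ≈ 17.899 μg/mL.
Steady-state trough Cmin,ss = Cmax,ss·f ≈ 17.899 × 0.5688 ≈ 10.181 μg/mL.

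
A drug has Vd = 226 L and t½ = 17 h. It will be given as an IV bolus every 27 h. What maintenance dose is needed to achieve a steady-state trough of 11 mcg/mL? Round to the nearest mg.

τ/t½ = 27/17 ≈ 1.5882, so f = (1/2)^(27/17) ≈ 0.332578.
Cmin,ss = (D/Vd)·f/(1−f), so D = Cmin,ss·Vd·(1−f)/f.
D = 11 × 226 × (1−f)/f ≈ 11 × 226 × 2.00681 ≈ 4988.93 mg.

4989 mg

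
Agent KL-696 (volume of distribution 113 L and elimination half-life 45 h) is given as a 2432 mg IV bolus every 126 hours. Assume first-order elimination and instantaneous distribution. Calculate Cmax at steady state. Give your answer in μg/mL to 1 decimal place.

k = ln2/t½ = ln2/45 ≈ 0.015403 h⁻¹; fraction remaining f = e^(−kτ) = e^(−0.015403×126) ≈ 0.1436.
At steady state, accumulation factor R = 1/(1 − e^(−kτ)) ≈ 1.1677.
Each bolus raises the concentration by D/Vd = 2432/113 ≈ 21.522 μg/mL.
Cmax,ss = C₀/(1 − f) ≈ 21.522/0.8564 ≈ 25.131 μg/mL.

25.1 μg/mL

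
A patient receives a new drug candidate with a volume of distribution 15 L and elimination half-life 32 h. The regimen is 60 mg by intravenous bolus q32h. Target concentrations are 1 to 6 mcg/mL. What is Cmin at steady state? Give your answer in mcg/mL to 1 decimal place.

4.0 mcg/mL

τ = 32 h = 1 half-life, so f = (1/2)^1 = 0.5.
Accumulation ratio R = 1/(1 − f) = 1/0.5 = 2/1.
Single-dose peak C₀ = D/Vd = 60/15 = 4 mcg/mL.
Steady-state peak Cmax,ss = C₀·R = 4 × 2/1 ≈ 8.000 mcg/mL.
Steady-state trough Cmin,ss = Cmax,ss·f ≈ 8.000 × 0.5 ≈ 4.000 mcg/mL.
Trough 4.0 mcg/mL vs MEC 1 mcg/mL: adequate.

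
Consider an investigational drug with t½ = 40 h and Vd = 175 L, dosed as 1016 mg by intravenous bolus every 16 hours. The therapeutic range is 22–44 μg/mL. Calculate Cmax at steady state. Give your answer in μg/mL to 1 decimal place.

24.0 μg/mL

Over one 16-h interval, 16/40 ≈ 0.4 half-lives elapse, leaving f ≈ 0.7579 of each dose.
At steady state, accumulation factor R = 1/(1 − e^(−kτ)) ≈ 4.1305.
Each bolus raises the concentration by D/Vd = 1016/175 ≈ 5.806 μg/mL.
Cmax,ss = C₀/(1 − f) ≈ 5.806/0.2421 ≈ 23.982 μg/mL.
Peak 24.0 μg/mL vs MTC 44 μg/mL: below toxic threshold.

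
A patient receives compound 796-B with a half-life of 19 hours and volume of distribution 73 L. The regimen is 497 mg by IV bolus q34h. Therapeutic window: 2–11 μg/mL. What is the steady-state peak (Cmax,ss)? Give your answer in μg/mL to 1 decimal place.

9.6 μg/mL

Over one 34-h interval, 34/19 ≈ 1.7895 half-lives elapse, leaving f ≈ 0.2893 of each dose.
Accumulation ratio R = 1/(1 − f) ≈ 1/0.7107 ≈ 1.4071.
Single-dose peak C₀ = D/Vd = 497/73 ≈ 6.808 μg/mL.
Steady-state peak Cmax,ss = C₀·R ≈ 6.808 × 1.4071 ≈ 9.580 μg/mL.
Peak 9.6 μg/mL vs MTC 11 μg/mL: below toxic threshold.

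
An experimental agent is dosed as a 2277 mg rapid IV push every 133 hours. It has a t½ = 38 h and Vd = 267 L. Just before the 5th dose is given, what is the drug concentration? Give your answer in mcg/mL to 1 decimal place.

0.8 mcg/mL

f = (1/2)^(τ/t½) = (1/2)^(133/38) ≈ 0.0884.
C₀ = D/Vd = 2277/267 ≈ 8.528 mcg/mL.
Before the 5th dose, 4 doses have been given. Superposition: Cmin = C₀·(f + f² + … + f^4).
≈ 8.528 × (0.0884 + 0.0078 + 0.0007 + 0.0001) ≈ 8.528 × 0.0970 ≈ 0.827 mcg/mL.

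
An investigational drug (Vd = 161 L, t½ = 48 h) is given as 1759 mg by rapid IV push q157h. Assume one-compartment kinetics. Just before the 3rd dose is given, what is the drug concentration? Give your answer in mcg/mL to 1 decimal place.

f = (1/2)^(τ/t½) = (1/2)^(157/48) ≈ 0.1036.
C₀ = D/Vd = 1759/161 ≈ 10.925 mcg/mL.
Before the 3rd dose, 2 doses have been given. Superposition: Cmin = C₀·(f + f²).
≈ 10.925 × (0.1036 + 0.0107) ≈ 10.925 × 0.1143 ≈ 1.249 mcg/mL.

1.2 mcg/mL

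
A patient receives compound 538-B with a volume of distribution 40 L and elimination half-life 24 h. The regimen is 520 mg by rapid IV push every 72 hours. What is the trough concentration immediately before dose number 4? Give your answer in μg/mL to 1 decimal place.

1.9 μg/mL

f = (1/2)^(τ/t½) = (1/2)^(72/24) ≈ 0.1250.
C₀ = D/Vd = 520/40 ≈ 13.000 μg/mL.
Before the 4th dose, 3 doses have been given. Superposition: Cmin = C₀·(f + f² + … + f^3).
≈ 13.000 × (0.1250 + 0.0156 + 0.0020) ≈ 13.000 × 0.1426 ≈ 1.854 μg/mL.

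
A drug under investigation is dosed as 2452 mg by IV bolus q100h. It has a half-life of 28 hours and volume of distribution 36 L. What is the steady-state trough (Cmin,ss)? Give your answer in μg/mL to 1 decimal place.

τ/t½ = 100/28 ≈ 3.5714, so fraction remaining f = (1/2)^(100/28) ≈ 0.0841.
Each bolus raises the concentration by D/Vd = 2452/36 ≈ 68.111 μg/mL.
Steady-state trough Cmin,ss = C₀·f/(1−f) ≈ 68.111 × 0.0841/0.9159 ≈ 6.254 μg/mL.

6.3 μg/mL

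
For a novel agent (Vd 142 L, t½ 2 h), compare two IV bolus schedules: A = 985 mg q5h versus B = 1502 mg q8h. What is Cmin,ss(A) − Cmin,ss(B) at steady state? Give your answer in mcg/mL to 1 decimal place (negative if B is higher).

0.8 mcg/mL

Regimen A: f = (1/2)^(5/2) ≈ 0.1768; Cmin,ss = (985/142)·f/(1−f) ≈ 1.490 mcg/mL.
Regimen B: f = (1/2)^(8/2) ≈ 0.0625; Cmin,ss = (1502/142)·f/(1−f) ≈ 0.705 mcg/mL.
Difference ≈ 1.490 − 0.705 ≈ 0.785 mcg/mL.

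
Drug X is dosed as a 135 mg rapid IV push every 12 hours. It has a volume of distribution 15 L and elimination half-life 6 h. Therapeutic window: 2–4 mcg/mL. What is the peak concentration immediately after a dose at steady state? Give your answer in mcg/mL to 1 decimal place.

τ = 12 h = 2 half-lives, so f = (1/2)^2 = 0.25.
Accumulation ratio R = 1/(1 − f) = 1/0.75 = 4/3.
Single-dose peak C₀ = D/Vd = 135/15 = 9 mcg/mL.
Steady-state peak Cmax,ss = C₀·R = 9 × 4/3 ≈ 12.000 mcg/mL.
Peak 12.0 mcg/mL vs MTC 4 mcg/mL: exceeds toxic threshold.

12.0 mcg/mL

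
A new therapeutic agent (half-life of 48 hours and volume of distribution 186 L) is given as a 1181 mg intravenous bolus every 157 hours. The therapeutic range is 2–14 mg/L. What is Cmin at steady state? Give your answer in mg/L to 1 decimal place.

Over one 157-h interval, 157/48 ≈ 3.2708 half-lives elapse, leaving f ≈ 0.1036 of each dose.
At steady state, accumulation factor R = 1/(1 − e^(−kτ)) ≈ 1.1156.
Each bolus raises the concentration by D/Vd = 1181/186 ≈ 6.349 mg/L.
Steady-state peak Cmax,ss = C₀·R ≈ 6.349 × 1.1156 ≈ 7.083 mg/L.
Steady-state trough Cmin,ss = Cmax,ss·f ≈ 7.083 × 0.1036 ≈ 0.734 mg/L.
Trough 0.7 mg/L vs MEC 2 mg/L: subtherapeutic.

0.7 mg/L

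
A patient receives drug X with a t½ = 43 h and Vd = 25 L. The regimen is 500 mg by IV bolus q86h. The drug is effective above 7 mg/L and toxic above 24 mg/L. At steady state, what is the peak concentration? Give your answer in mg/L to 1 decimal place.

The dosing interval is 2 half-lives, so f = 2^(−2) = 0.25.
Accumulation ratio R = 1/(1 − f) = 1/0.75 = 4/3.
Single-dose peak C₀ = D/Vd = 500/25 = 20 mg/L.
Steady-state peak Cmax,ss = C₀·R = 20 × 4/3 ≈ 26.667 mg/L.
Peak 26.7 mg/L vs MTC 24 mg/L: exceeds toxic threshold.

26.7 mg/L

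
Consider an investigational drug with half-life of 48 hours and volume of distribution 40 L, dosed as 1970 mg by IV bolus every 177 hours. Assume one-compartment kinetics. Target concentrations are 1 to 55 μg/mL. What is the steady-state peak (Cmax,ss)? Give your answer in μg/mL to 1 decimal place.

Over one 177-h interval, 177/48 ≈ 3.6875 half-lives elapse, leaving f ≈ 0.0776 of each dose.
At steady state, accumulation factor R = 1/(1 − e^(−kτ)) ≈ 1.0841.
Each bolus raises the concentration by D/Vd = 1970/40 ≈ 49.250 μg/mL.
Steady-state peak Cmax,ss = C₀·R ≈ 49.250 × 1.0841 ≈ 53.392 μg/mL.
Peak 53.4 μg/mL vs MTC 55 μg/mL: below toxic threshold.

53.4 μg/mL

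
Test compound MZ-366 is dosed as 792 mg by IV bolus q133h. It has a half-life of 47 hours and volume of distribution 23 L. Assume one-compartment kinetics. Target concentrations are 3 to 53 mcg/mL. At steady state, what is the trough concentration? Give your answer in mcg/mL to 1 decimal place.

5.6 mcg/mL

Over one 133-h interval, 133/47 ≈ 2.8298 half-lives elapse, leaving f ≈ 0.1407 of each dose.
Accumulation ratio R = 1/(1 − f) ≈ 1/0.8593 ≈ 1.1637.
Single-dose peak C₀ = D/Vd = 792/23 ≈ 34.435 mcg/mL.
Cmax,ss = C₀/(1 − f) ≈ 34.435/0.8593 ≈ 40.073 mcg/mL.
One interval later, Cmin,ss = Cmax,ss·e^(−kτ) ≈ 40.073 × 0.1407 ≈ 5.638 mcg/mL.
Trough 5.6 mcg/mL vs MEC 3 mcg/mL: adequate.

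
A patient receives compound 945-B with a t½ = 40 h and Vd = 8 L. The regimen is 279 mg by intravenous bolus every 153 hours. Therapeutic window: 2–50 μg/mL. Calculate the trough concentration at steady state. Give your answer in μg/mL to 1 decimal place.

2.6 μg/mL

τ/t½ = 153/40 ≈ 3.825, so fraction remaining f = (1/2)^(153/40) ≈ 0.0706.
At steady state, accumulation factor R = 1/(1 − e^(−kτ)) ≈ 1.0760.
Each bolus raises the concentration by D/Vd = 279/8 ≈ 34.875 μg/mL.
Steady-state peak Cmax,ss = C₀·R ≈ 34.875 × 1.0760 ≈ 37.526 μg/mL.
One interval later, Cmin,ss = Cmax,ss·e^(−kτ) ≈ 37.526 × 0.0706 ≈ 2.649 μg/mL.
Trough 2.6 μg/mL vs MEC 2 μg/mL: adequate.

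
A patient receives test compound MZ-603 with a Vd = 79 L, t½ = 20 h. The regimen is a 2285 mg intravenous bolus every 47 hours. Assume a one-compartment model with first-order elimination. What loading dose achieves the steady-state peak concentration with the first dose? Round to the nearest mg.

f = (1/2)^(47/20) ≈ 0.196146; accumulation ratio R = 1/(1−f) ≈ 1.24401.
Loading dose to hit Cmax,ss on first dose: D_load = D_maint·R ≈ 2285 × 1.24401 ≈ 2842.56 mg.

2843 mg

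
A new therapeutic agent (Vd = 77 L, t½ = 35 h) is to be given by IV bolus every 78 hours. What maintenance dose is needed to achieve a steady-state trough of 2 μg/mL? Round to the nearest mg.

568 mg

τ/t½ = 78/35 ≈ 2.2286, so f = (1/2)^(78/35) ≈ 0.213370.
Cmin,ss = (D/Vd)·f/(1−f), so D = Cmin,ss·Vd·(1−f)/f.
D = 2 × 77 × (1−f)/f ≈ 2 × 77 × 3.68669 ≈ 567.75 mg.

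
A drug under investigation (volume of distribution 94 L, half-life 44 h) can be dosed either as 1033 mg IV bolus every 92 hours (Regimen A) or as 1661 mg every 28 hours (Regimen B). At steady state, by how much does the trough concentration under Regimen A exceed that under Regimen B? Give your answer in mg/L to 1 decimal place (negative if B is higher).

-28.5 mg/L

Regimen A: f = (1/2)^(92/44) ≈ 0.2347; Cmin,ss = (1033/94)·f/(1−f) ≈ 3.370 mg/L.
Regimen B: f = (1/2)^(28/44) ≈ 0.6433; Cmin,ss = (1661/94)·f/(1−f) ≈ 31.868 mg/L.
Difference ≈ 3.370 − 31.868 ≈ -28.498 mg/L.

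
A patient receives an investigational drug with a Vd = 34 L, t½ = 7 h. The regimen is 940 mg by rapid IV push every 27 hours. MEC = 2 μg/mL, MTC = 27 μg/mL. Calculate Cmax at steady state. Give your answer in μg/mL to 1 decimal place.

k = ln2/t½ = ln2/7 ≈ 0.099021 h⁻¹; fraction remaining f = e^(−kτ) = e^(−0.099021×27) ≈ 0.0690.
At steady state, accumulation factor R = 1/(1 − e^(−kτ)) ≈ 1.0741.
Single-dose peak C₀ = D/Vd = 940/34 ≈ 27.647 μg/mL.
Steady-state peak Cmax,ss = C₀·R ≈ 27.647 × 1.0741 ≈ 29.696 μg/mL.
Peak 29.7 μg/mL vs MTC 27 μg/mL: exceeds toxic threshold.

29.7 μg/mL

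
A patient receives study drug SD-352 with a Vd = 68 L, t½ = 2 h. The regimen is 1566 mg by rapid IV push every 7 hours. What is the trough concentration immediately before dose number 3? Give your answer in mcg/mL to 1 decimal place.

f = (1/2)^(τ/t½) = (1/2)^(7/2) ≈ 0.0884.
C₀ = D/Vd = 1566/68 ≈ 23.029 mcg/mL.
Before the 3rd dose, 2 doses have been given. Superposition: Cmin = C₀·(f + f²).
≈ 23.029 × (0.0884 + 0.0078) ≈ 23.029 × 0.0962 ≈ 2.215 mcg/mL.

2.2 mcg/mL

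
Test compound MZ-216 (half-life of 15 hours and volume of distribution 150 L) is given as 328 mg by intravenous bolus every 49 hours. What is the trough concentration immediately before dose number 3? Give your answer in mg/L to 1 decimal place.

0.3 mg/L

f = (1/2)^(τ/t½) = (1/2)^(49/15) ≈ 0.1039.
C₀ = D/Vd = 328/150 ≈ 2.187 mg/L.
Before the 3rd dose, 2 doses have been given. Superposition: Cmin = C₀·(f + f²).
≈ 2.187 × (0.1039 + 0.0108) ≈ 2.187 × 0.1147 ≈ 0.251 mg/L.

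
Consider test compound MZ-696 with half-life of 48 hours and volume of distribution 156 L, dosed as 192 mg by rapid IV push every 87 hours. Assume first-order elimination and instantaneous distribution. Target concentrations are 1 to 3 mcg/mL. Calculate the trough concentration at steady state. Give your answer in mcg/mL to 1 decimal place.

0.5 mcg/mL

Over one 87-h interval, 87/48 ≈ 1.8125 half-lives elapse, leaving f ≈ 0.2847 of each dose.
Each bolus raises the concentration by D/Vd = 192/156 ≈ 1.231 mcg/mL.
Steady-state trough Cmin,ss = C₀·f/(1−f) ≈ 1.231 × 0.2847/0.7153 ≈ 0.490 mcg/mL.
Trough 0.5 mcg/mL vs MEC 1 mcg/mL: subtherapeutic.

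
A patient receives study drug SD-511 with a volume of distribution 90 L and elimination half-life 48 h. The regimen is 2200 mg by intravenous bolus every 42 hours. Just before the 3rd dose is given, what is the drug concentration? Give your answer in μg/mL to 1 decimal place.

f = (1/2)^(τ/t½) = (1/2)^(42/48) ≈ 0.5453.
C₀ = D/Vd = 2200/90 ≈ 24.444 μg/mL.
Before the 3rd dose, 2 doses have been given. Superposition: Cmin = C₀·(f + f²).
≈ 24.444 × (0.5453 + 0.2974) ≈ 24.444 × 0.8427 ≈ 20.599 μg/mL.

20.6 μg/mL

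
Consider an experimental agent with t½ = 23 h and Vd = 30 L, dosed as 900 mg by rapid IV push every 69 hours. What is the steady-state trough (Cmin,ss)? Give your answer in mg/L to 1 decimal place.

4.3 mg/L

τ = 69 h = 3 half-lives, so f = (1/2)^3 = 0.125.
At steady state, R = 1/(1 − 0.125) = 8/7.
Single-dose peak C₀ = D/Vd = 900/30 = 30 mg/L.
Steady-state peak Cmax,ss = C₀·R = 30 × 8/7 ≈ 34.286 mg/L.
Steady-state trough Cmin,ss = Cmax,ss·f ≈ 34.286 × 0.125 ≈ 4.286 mg/L.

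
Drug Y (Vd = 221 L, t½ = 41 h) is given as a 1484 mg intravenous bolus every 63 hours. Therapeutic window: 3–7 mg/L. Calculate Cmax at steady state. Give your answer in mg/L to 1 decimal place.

Over one 63-h interval, 63/41 ≈ 1.5366 half-lives elapse, leaving f ≈ 0.3447 of each dose.
At steady state, accumulation factor R = 1/(1 − e^(−kτ)) ≈ 1.5260.
Single-dose peak C₀ = D/Vd = 1484/221 ≈ 6.715 mg/L.
Steady-state peak Cmax,ss = C₀·R ≈ 6.715 × 1.5260 ≈ 10.247 mg/L.
Peak 10.2 mg/L vs MTC 7 mg/L: exceeds toxic threshold.

10.2 mg/L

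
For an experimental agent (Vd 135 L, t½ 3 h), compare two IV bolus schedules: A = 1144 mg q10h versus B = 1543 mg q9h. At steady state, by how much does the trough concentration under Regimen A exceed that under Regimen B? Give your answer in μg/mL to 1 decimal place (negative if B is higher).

-0.7 μg/mL

Regimen A: f = (1/2)^(10/3) ≈ 0.0992; Cmin,ss = (1144/135)·f/(1−f) ≈ 0.933 μg/mL.
Regimen B: f = (1/2)^(9/3) ≈ 0.1250; Cmin,ss = (1543/135)·f/(1−f) ≈ 1.633 μg/mL.
Difference ≈ 0.933 − 1.633 ≈ -0.700 μg/mL.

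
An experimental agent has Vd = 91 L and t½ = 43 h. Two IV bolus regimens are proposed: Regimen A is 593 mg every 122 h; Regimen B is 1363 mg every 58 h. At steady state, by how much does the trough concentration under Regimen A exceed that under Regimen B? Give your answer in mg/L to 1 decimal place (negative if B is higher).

Regimen A: f = (1/2)^(122/43) ≈ 0.1399; Cmin,ss = (593/91)·f/(1−f) ≈ 1.060 mg/L.
Regimen B: f = (1/2)^(58/43) ≈ 0.3926; Cmin,ss = (1363/91)·f/(1−f) ≈ 9.681 mg/L.
Difference ≈ 1.060 − 9.681 ≈ -8.621 mg/L.

-8.6 mg/L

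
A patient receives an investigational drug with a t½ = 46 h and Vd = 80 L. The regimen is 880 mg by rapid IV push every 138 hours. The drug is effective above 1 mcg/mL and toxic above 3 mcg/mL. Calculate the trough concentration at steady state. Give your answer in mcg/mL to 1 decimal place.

1.6 mcg/mL

The dosing interval is 3 half-lives, so f = 2^(−3) = 0.125.
At steady state, R = 1/(1 − 0.125) = 8/7.
Single-dose peak C₀ = D/Vd = 880/80 = 11 mcg/mL.
Steady-state peak Cmax,ss = C₀·R = 11 × 8/7 ≈ 12.571 mcg/mL.
Steady-state trough Cmin,ss = Cmax,ss·f ≈ 12.571 × 0.125 ≈ 1.571 mcg/mL.
Trough 1.6 mcg/mL vs MEC 1 mcg/mL: adequate.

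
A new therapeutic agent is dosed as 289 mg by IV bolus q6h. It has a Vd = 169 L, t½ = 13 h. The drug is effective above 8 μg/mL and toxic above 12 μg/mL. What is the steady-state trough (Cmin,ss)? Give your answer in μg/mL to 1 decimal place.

4.5 μg/mL

τ/t½ = 6/13 ≈ 0.46154, so fraction remaining f = (1/2)^(6/13) ≈ 0.7262.
Accumulation ratio R = 1/(1 − f) ≈ 1/0.2738 ≈ 3.6523.
Single-dose peak C₀ = D/Vd = 289/169 ≈ 1.710 μg/mL.
Steady-state peak Cmax,ss = C₀·R ≈ 1.710 × 3.6523 ≈ 6.245 μg/mL.
Steady-state trough Cmin,ss = Cmax,ss·f ≈ 6.245 × 0.7262 ≈ 4.535 μg/mL.
Trough 4.5 μg/mL vs MEC 8 μg/mL: subtherapeutic.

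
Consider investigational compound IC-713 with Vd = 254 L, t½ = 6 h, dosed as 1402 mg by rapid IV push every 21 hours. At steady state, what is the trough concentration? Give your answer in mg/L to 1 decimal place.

Over one 21-h interval, 21/6 ≈ 3.5 half-lives elapse, leaving f ≈ 0.0884 of each dose.
Accumulation ratio R = 1/(1 − f) ≈ 1/0.9116 ≈ 1.0970.
Each bolus raises the concentration by D/Vd = 1402/254 ≈ 5.520 mg/L.
Cmax,ss = C₀/(1 − f) ≈ 5.520/0.9116 ≈ 6.055 mg/L.
Steady-state trough Cmin,ss = Cmax,ss·f ≈ 6.055 × 0.0884 ≈ 0.535 mg/L.

0.5 mg/L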